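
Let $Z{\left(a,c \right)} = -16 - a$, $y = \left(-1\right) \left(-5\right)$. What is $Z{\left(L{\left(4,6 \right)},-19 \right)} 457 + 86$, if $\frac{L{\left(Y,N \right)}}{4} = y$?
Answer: $-16366$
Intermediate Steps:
$y = 5$
$L{\left(Y,N \right)} = 20$ ($L{\left(Y,N \right)} = 4 \cdot 5 = 20$)
$Z{\left(L{\left(4,6 \right)},-19 \right)} 457 + 86 = \left(-16 - 20\right) 457 + 86 = \left(-36\right) 457 + 86 = -16452 + 86 = -16366$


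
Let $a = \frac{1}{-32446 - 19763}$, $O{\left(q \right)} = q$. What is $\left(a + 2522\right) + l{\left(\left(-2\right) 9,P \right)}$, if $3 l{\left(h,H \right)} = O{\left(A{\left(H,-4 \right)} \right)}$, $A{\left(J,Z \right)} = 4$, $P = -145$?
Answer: $\frac{131740709}{52209} \approx 2523.3$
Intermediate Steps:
$l{\left(h,H \right)} = \frac{4}{3}$ ($l{\left(h,H \right)} = \frac{1}{3} \cdot 4 = \frac{4}{3}$)
$a = - \frac{1}{52209}$ ($a = \frac{1}{-52209} = - \frac{1}{52209} \approx -1.9154 \cdot 10^{-5}$)
$\left(a + 2522\right) + l{\left(\left(-2\right) 9,P \right)} = \left(- \frac{1}{52209} + 2522\right) + \frac{4}{3} = \frac{131671097}{52209} + \frac{4}{3} = \frac{131740709}{52209}$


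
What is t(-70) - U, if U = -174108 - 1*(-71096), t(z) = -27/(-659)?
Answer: 67884935/659 ≈ 1.0301e+5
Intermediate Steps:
t(z) = 27/659 (t(z) = -27*(-1/659) = 27/659)
U = -103012 (U = -174108 + 71096 = -103012)
t(-70) - U = 27/659 - 1*(-103012) = 27/659 + 103012 = 67884935/659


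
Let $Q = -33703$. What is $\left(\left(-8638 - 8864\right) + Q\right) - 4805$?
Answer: $-56010$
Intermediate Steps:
$\left(\left(-8638 - 8864\right) + Q\right) - 4805 = \left(\left(-8638 - 8864\right) - 33703\right) - 4805 = \left(-17502 - 33703\right) - 4805 = -51205 - 4805 = -56010$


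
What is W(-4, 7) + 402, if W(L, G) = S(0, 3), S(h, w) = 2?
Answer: 404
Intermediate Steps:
W(L, G) = 2
W(-4, 7) + 402 = 2 + 402 = 404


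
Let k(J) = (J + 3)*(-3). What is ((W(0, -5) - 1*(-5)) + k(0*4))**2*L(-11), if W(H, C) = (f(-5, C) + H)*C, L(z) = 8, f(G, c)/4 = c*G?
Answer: 2032128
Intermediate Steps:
f(G, c) = 4*G*c (f(G, c) = 4*(c*G) = 4*(G*c) = 4*G*c)
k(J) = -9 - 3*J (k(J) = (3 + J)*(-3) = -9 - 3*J)
W(H, C) = C*(H - 20*C) (W(H, C) = (4*(-5)*C + H)*C = (-20*C + H)*C = (H - 20*C)*C = C*(H - 20*C))
((W(0, -5) - 1*(-5)) + k(0*4))**2*L(-11) = ((-5*(0 - 20*(-5)) - 1*(-5)) + (-9 - 0*4))**2*8 = ((-5*(0 + 100) + 5) + (-9 - 3*0))**2*8 = ((-5*100 + 5) + (-9 + 0))**2*8 = ((-500 + 5) - 9)**2*8 = (-495 - 9)**2*8 = (-504)**2*8 = 254016*8 = 2032128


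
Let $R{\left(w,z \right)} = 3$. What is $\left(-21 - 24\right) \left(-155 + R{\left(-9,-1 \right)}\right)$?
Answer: $6840$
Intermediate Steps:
$\left(-21 - 24\right) \left(-155 + R{\left(-9,-1 \right)}\right) = \left(-21 - 24\right) \left(-155 + 3\right) = \left(-45\right) \left(-152\right) = 6840$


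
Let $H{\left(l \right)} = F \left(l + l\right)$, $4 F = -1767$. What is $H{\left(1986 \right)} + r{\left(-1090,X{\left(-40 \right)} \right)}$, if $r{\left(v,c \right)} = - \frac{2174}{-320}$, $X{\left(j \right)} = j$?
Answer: $- \frac{280739873}{160} \approx -1.7546 \cdot 10^{6}$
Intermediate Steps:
$F = - \frac{1767}{4}$ ($F = \frac{1}{4} \left(-1767\right) = - \frac{1767}{4} \approx -441.75$)
$r{\left(v,c \right)} = \frac{1087}{160}$ ($r{\left(v,c \right)} = \left(-2174\right) \left(- \frac{1}{320}\right) = \frac{1087}{160}$)
$H{\left(l \right)} = - \frac{1767 l}{2}$ ($H{\left(l \right)} = - \frac{1767 \left(l + l\right)}{4} = - \frac{1767 \cdot 2 l}{4} = - \frac{1767 l}{2}$)
$H{\left(1986 \right)} + r{\left(-1090,X{\left(-40 \right)} \right)} = \left(- \frac{1767}{2}\right) 1986 + \frac{1087}{160} = -1754631 + \frac{1087}{160} = - \frac{280739873}{160}$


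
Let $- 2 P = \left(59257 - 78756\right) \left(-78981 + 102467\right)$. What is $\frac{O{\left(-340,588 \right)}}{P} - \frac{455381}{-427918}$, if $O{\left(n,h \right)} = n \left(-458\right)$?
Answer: $\frac{6137547057081}{5763722111878} \approx 1.0649$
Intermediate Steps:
$O{\left(n,h \right)} = - 458 n$
$P = 228976757$ ($P = - \frac{\left(59257 - 78756\right) \left(-78981 + 102467\right)}{2} = - \frac{\left(-19499\right) 23486}{2} = \left(- \frac{1}{2}\right) \left(-457953514\right) = 228976757$)
$\frac{O{\left(-340,588 \right)}}{P} - \frac{455381}{-427918} = \frac{\left(-458\right) \left(-340\right)}{228976757} - \frac{455381}{-427918} = 155720 \cdot \frac{1}{228976757} - - \frac{455381}{427918} = \frac{9160}{13469221} + \frac{455381}{427918} = \frac{6137547057081}{5763722111878}$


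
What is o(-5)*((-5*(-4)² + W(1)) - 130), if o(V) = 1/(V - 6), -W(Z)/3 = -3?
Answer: 201/11 ≈ 18.273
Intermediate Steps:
W(Z) = 9 (W(Z) = -3*(-3) = 9)
o(V) = 1/(-6 + V)
o(-5)*((-5*(-4)² + W(1)) - 130) = ((-5*(-4)² + 9) - 130)/(-6 - 5) = ((-5*16 + 9) - 130)/(-11) = -((-80 + 9) - 130)/11 = -(-71 - 130)/11 = -1/11*(-201) = 201/11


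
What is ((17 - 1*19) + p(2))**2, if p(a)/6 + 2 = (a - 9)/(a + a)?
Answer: 2401/4 ≈ 600.25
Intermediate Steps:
p(a) = -12 + 3*(-9 + a)/a (p(a) = -12 + 6*((a - 9)/(a + a)) = -12 + 6*((-9 + a)/((2*a))) = -12 + 6*((-9 + a)*(1/(2*a))) = -12 + 6*((-9 + a)/(2*a)) = -12 + 3*(-9 + a)/a)
((17 - 1*19) + p(2))**2 = ((17 - 1*19) + (-9 - 27/2))**2 = ((17 - 19) + (-9 - 27*1/2))**2 = (-2 + (-9 - 27/2))**2 = (-2 - 45/2)**2 = (-49/2)**2 = 2401/4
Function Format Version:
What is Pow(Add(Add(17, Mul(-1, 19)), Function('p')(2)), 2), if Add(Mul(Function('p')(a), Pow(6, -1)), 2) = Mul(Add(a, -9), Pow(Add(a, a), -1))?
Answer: Rational(2401, 4) ≈ 600.25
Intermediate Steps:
Function('p')(a) = Add(-12, Mul(3, Pow(a, -1), Add(-9, a))) (Function('p')(a) = Add(-12, Mul(6, Mul(Add(a, -9), Pow(Add(a, a), -1)))) = Add(-12, Mul(6, Mul(Add(-9, a), Pow(Mul(2, a), -1)))) = Add(-12, Mul(6, Mul(Add(-9, a), Mul(Rational(1, 2), Pow(a, -1))))) = Add(-12, Mul(6, Mul(Rational(1, 2), Pow(a, -1), Add(-9, a)))) = Add(-12, Mul(3, Pow(a, -1), Add(-9, a))))
Pow(Add(Add(17, Mul(-1, 19)), Function('p')(2)), 2) = Pow(Add(Add(17, Mul(-1, 19)), Add(-9, Mul(-27, Pow(2, -1)))), 2) = Pow(Add(Add(17, -19), Add(-9, Mul(-27, Rational(1, 2)))), 2) = Pow(Add(-2, Add(-9, Rational(-27, 2))), 2) = Pow(Add(-2, Rational(-45, 2)), 2) = Pow(Rational(-49, 2), 2) = Rational(2401, 4)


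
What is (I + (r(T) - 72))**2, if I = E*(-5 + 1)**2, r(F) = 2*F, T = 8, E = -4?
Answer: 14400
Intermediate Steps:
I = -64 (I = -4*(-5 + 1)**2 = -4*(-4)**2 = -4*16 = -64)
(I + (r(T) - 72))**2 = (-64 + (2*8 - 72))**2 = (-64 + (16 - 72))**2 = (-64 - 56)**2 = (-120)**2 = 14400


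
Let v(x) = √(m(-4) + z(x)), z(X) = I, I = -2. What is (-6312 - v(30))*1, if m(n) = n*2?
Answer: -6312 - I*√10 ≈ -6312.0 - 3.1623*I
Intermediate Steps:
m(n) = 2*n
z(X) = -2
v(x) = I*√10 (v(x) = √(2*(-4) - 2) = √(-8 - 2) = √(-10) = I*√10)
(-6312 - v(30))*1 = (-6312 - I*√10)*1 = -6312 - I*√10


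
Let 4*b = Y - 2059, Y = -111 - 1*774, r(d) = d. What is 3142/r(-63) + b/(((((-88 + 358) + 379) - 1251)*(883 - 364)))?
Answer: -23372234/468657 ≈ -49.871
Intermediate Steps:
Y = -885 (Y = -111 - 774 = -885)
b = -736 (b = (-885 - 2059)/4 = (1/4)*(-2944) = -736)
3142/r(-63) + b/(((((-88 + 358) + 379) - 1251)*(883 - 364))) = 3142/(-63) - 736*1/((883 - 364)*(((-88 + 358) + 379) - 1251)) = 3142*(-1/63) - 736*1/(519*((270 + 379) - 1251)) = -3142/63 - 736*1/(519*(649 - 1251)) = -3142/63 - 736/((-602*519)) = -3142/63 - 736/(-312438) = -3142/63 - 736*(-1/312438) = -3142/63 + 368/156219 = -23372234/468657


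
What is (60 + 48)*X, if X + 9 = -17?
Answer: -2808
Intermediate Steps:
X = -26 (X = -9 - 17 = -26)
(60 + 48)*X = (60 + 48)*(-26) = 108*(-26) = -2808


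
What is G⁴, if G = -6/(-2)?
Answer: 81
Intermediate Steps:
G = 3 (G = -6*(-½) = 3)
G⁴ = 3⁴ = 81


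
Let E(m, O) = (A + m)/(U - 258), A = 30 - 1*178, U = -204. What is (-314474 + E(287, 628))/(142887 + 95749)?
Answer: -145287127/110249832 ≈ -1.3178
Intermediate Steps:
A = -148 (A = 30 - 178 = -148)
E(m, O) = 74/231 - m/462 (E(m, O) = (-148 + m)/(-204 - 258) = (-148 + m)/(-462) = (-148 + m)*(-1/462) = 74/231 - m/462)
(-314474 + E(287, 628))/(142887 + 95749) = (-314474 + (74/231 - 1/462*287))/(142887 + 95749) = (-314474 + (74/231 - 41/66))/238636 = (-314474 - 139/462)*(1/238636) = -145287127/462*1/238636 = -145287127/110249832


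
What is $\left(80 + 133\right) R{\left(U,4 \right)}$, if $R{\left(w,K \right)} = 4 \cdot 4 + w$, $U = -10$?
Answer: $1278$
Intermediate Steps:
$R{\left(w,K \right)} = 16 + w$
$\left(80 + 133\right) R{\left(U,4 \right)} = \left(80 + 133\right) \left(16 - 10\right) = 213 \cdot 6 = 1278$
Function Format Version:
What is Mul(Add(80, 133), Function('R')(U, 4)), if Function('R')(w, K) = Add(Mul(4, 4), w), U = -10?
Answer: 1278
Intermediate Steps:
Function('R')(w, K) = Add(16, w)
Mul(Add(80, 133), Function('R')(U, 4)) = Mul(Add(80, 133), Add(16, -10)) = Mul(213, 6) = 1278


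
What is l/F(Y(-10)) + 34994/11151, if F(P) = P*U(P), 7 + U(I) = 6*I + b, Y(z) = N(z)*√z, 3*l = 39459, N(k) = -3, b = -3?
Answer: -381567329/18622170 - 13153*I*√10/10020 ≈ -20.49 - 4.151*I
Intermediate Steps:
l = 13153 (l = (⅓)*39459 = 13153)
Y(z) = -3*√z
U(I) = -10 + 6*I (U(I) = -7 + (6*I - 3) = -7 + (-3 + 6*I) = -10 + 6*I)
F(P) = P*(-10 + 6*P)
l/F(Y(-10)) + 34994/11151 = 13153/((2*(-3*I*√10)*(-5 + 3*(-3*I*√10)))) + 34994/11151 = 13153/((2*(-3*I*√10)*(-5 - 9*I*√10))) + 34994/11151 = 13153/((-6*I*√10*(-5 - 9*I*√10))) + 34994/11151 = 13153*(I*√10/(60*(-5 - 9*I*√10))) + 34994/11151 = 13153*I*√10/(60*(-5 - 9*I*√10)) + 34994/11151 = 34994/11151 + 13153*I*√10/(60*(-5 - 9*I*√10))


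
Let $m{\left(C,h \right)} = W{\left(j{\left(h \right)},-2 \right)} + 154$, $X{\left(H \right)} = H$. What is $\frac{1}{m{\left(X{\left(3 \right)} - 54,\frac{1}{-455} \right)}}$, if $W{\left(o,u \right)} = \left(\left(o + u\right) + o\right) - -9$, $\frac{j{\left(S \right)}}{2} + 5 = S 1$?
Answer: $\frac{455}{64151} \approx 0.0070926$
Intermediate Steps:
$j{\left(S \right)} = -10 + 2 S$ ($j{\left(S \right)} = -10 + 2 S 1 = -10 + 2 S$)
$W{\left(o,u \right)} = 9 + u + 2 o$ ($W{\left(o,u \right)} = \left(u + 2 o\right) + 9 = 9 + u + 2 o$)
$m{\left(C,h \right)} = 141 + 4 h$ ($m{\left(C,h \right)} = \left(9 - 2 + 2 \left(-10 + 2 h\right)\right) + 154 = \left(9 - 2 + \left(-20 + 4 h\right)\right) + 154 = \left(-13 + 4 h\right) + 154 = 141 + 4 h$)
$\frac{1}{m{\left(X{\left(3 \right)} - 54,\frac{1}{-455} \right)}} = \frac{1}{141 + \frac{4}{-455}} = \frac{1}{141 + 4 \left(- \frac{1}{455}\right)} = \frac{1}{141 - \frac{4}{455}} = \frac{1}{\frac{64151}{455}} = \frac{455}{64151}$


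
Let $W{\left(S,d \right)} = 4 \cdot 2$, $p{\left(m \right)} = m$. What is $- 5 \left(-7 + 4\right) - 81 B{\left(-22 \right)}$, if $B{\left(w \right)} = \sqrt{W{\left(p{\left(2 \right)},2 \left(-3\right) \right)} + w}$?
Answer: $15 - 81 i \sqrt{14} \approx 15.0 - 303.07 i$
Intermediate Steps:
$W{\left(S,d \right)} = 8$
$B{\left(w \right)} = \sqrt{8 + w}$
$- 5 \left(-7 + 4\right) - 81 B{\left(-22 \right)} = - 5 \left(-7 + 4\right) - 81 \sqrt{8 - 22} = \left(-5\right) \left(-3\right) - 81 \sqrt{-14} = 15 - 81 i \sqrt{14}$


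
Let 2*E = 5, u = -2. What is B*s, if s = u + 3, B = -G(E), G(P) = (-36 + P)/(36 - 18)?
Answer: 67/36 ≈ 1.8611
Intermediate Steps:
E = 5/2 (E = (½)*5 = 5/2 ≈ 2.5000)
G(P) = -2 + P/18 (G(P) = (-36 + P)/18 = (-36 + P)*(1/18) = -2 + P/18)
B = 67/36 (B = -(-2 + (1/18)*(5/2)) = -(-2 + 5/36) = -1*(-67/36) = 67/36 ≈ 1.8611)
s = 1 (s = -2 + 3 = 1)
B*s = (67/36)*1 = 67/36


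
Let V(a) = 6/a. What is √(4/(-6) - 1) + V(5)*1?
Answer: 6/5 + I*√15/3 ≈ 1.2 + 1.291*I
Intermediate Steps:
√(4/(-6) - 1) + V(5)*1 = √(4/(-6) - 1) + (6/5)*1 = √(4*(-⅙) - 1) + (6*(⅕))*1 = √(-⅔ - 1) + (6/5)*1 = √(-5/3) + 6/5 = I*√15/3 + 6/5 = 6/5 + I*√15/3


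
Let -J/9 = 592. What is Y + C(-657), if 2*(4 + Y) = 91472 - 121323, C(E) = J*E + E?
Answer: 6969819/2 ≈ 3.4849e+6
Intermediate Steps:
J = -5328 (J = -9*592 = -5328)
C(E) = -5327*E (C(E) = -5328*E + E = -5327*E)
Y = -29859/2 (Y = -4 + (91472 - 121323)/2 = -4 + (1/2)*(-29851) = -4 - 29851/2 = -29859/2 ≈ -14930.)
Y + C(-657) = -29859/2 - 5327*(-657) = -29859/2 + 3499839 = 6969819/2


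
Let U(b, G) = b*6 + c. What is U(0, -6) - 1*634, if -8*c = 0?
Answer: -634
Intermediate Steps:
c = 0 (c = -⅛*0 = 0)
U(b, G) = 6*b (U(b, G) = b*6 + 0 = 6*b + 0 = 6*b)
U(0, -6) - 1*634 = 6*0 - 1*634 = 0 - 634 = -634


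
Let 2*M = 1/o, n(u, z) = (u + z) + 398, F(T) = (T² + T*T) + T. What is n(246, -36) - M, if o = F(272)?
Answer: 180259839/296480 ≈ 608.00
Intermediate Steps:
F(T) = T + 2*T² (F(T) = (T² + T²) + T = 2*T² + T = T + 2*T²)
o = 148240 (o = 272*(1 + 2*272) = 272*(1 + 544) = 272*545 = 148240)
n(u, z) = 398 + u + z
M = 1/296480 (M = (½)/148240 = (½)*(1/148240) = 1/296480 ≈ 3.3729e-6)
n(246, -36) - M = (398 + 246 - 36) - 1*1/296480 = 608 - 1/296480 = 180259839/296480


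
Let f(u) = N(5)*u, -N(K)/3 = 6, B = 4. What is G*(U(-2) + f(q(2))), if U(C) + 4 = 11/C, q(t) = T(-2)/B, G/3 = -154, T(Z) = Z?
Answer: 231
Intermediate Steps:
G = -462 (G = 3*(-154) = -462)
N(K) = -18 (N(K) = -3*6 = -18)
q(t) = -1/2 (q(t) = -2/4 = -2*1/4 = -1/2)
f(u) = -18*u
U(C) = -4 + 11/C
G*(U(-2) + f(q(2))) = -462*((-4 + 11/(-2)) - 18*(-1/2)) = -462*((-4 + 11*(-1/2)) + 9) = -462*((-4 - 11/2) + 9) = -462*(-19/2 + 9) = -462*(-1/2) = 231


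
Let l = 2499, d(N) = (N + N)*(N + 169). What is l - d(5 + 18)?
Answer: -6333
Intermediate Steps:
d(N) = 2*N*(169 + N) (d(N) = (2*N)*(169 + N) = 2*N*(169 + N))
l - d(5 + 18) = 2499 - 2*(5 + 18)*(169 + (5 + 18)) = 2499 - 2*23*(169 + 23) = 2499 - 2*23*192 = 2499 - 1*8832 = 2499 - 8832 = -6333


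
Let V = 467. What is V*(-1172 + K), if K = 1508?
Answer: 156912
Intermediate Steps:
V*(-1172 + K) = 467*(-1172 + 1508) = 467*336 = 156912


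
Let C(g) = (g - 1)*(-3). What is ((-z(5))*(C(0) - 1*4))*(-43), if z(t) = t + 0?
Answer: -215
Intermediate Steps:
z(t) = t
C(g) = 3 - 3*g (C(g) = (-1 + g)*(-3) = 3 - 3*g)
((-z(5))*(C(0) - 1*4))*(-43) = ((-1*5)*((3 - 3*0) - 1*4))*(-43) = -5*((3 + 0) - 4)*(-43) = -5*(3 - 4)*(-43) = -5*(-1)*(-43) = 5*(-43) = -215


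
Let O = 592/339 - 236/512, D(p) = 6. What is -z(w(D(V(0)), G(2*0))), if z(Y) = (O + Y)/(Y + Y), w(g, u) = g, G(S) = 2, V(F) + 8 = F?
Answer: -316127/520704 ≈ -0.60711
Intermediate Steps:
V(F) = -8 + F
O = 55775/43392 (O = 592*(1/339) - 236*1/512 = 592/339 - 59/128 = 55775/43392 ≈ 1.2854)
z(Y) = (55775/43392 + Y)/(2*Y) (z(Y) = (55775/43392 + Y)/(Y + Y) = (55775/43392 + Y)/((2*Y)) = (55775/43392 + Y)*(1/(2*Y)) = (55775/43392 + Y)/(2*Y))
-z(w(D(V(0)), G(2*0))) = -(55775 + 43392*6)/(86784*6) = -(55775 + 260352)/(86784*6) = -316127/(86784*6) = -1*316127/520704 = -316127/520704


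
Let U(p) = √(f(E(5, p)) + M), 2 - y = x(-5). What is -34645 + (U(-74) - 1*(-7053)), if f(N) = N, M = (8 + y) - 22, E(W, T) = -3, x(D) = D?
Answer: -27592 + I*√10 ≈ -27592.0 + 3.1623*I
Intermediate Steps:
y = 7 (y = 2 - 1*(-5) = 2 + 5 = 7)
M = -7 (M = (8 + 7) - 22 = 15 - 22 = -7)
U(p) = I*√10 (U(p) = √(-3 - 7) = √(-10) = I*√10)
-34645 + (U(-74) - 1*(-7053)) = -34645 + (I*√10 - 1*(-7053)) = -34645 + (I*√10 + 7053) = -34645 + (7053 + I*√10) = -27592 + I*√10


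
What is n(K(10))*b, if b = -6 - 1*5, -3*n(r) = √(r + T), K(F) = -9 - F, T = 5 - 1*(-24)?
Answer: 11*√10/3 ≈ 11.595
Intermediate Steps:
T = 29 (T = 5 + 24 = 29)
n(r) = -√(29 + r)/3 (n(r) = -√(r + 29)/3 = -√(29 + r)/3)
b = -11 (b = -6 - 5 = -11)
n(K(10))*b = -√(29 + (-9 - 1*10))/3*(-11) = -√(29 + (-9 - 10))/3*(-11) = -√(29 - 19)/3*(-11) = -√10/3*(-11) = 11*√10/3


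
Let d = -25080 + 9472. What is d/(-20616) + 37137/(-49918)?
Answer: 1687969/128638686 ≈ 0.013122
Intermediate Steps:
d = -15608
d/(-20616) + 37137/(-49918) = -15608/(-20616) + 37137/(-49918) = -15608*(-1/20616) + 37137*(-1/49918) = 1951/2577 - 37137/49918 = 1687969/128638686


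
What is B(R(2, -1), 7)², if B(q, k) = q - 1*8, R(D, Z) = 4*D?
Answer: 0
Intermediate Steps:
B(q, k) = -8 + q (B(q, k) = q - 8 = -8 + q)
B(R(2, -1), 7)² = (-8 + 4*2)² = (-8 + 8)² = 0² = 0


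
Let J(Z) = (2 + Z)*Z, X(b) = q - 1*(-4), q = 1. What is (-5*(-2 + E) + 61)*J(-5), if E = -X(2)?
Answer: 1440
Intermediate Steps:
X(b) = 5 (X(b) = 1 - 1*(-4) = 1 + 4 = 5)
J(Z) = Z*(2 + Z)
E = -5 (E = -1*5 = -5)
(-5*(-2 + E) + 61)*J(-5) = (-5*(-2 - 5) + 61)*(-5*(2 - 5)) = (-5*(-7) + 61)*(-5*(-3)) = (35 + 61)*15 = 96*15 = 1440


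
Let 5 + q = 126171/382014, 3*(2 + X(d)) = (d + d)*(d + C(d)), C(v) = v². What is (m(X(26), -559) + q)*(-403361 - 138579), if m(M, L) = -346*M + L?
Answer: 48421701131471570/21223 ≈ 2.2816e+12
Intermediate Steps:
X(d) = -2 + 2*d*(d + d²)/3 (X(d) = -2 + ((d + d)*(d + d²))/3 = -2 + ((2*d)*(d + d²))/3 = -2 + (2*d*(d + d²))/3 = -2 + 2*d*(d + d²)/3)
m(M, L) = L - 346*M
q = -198211/42446 (q = -5 + 126171/382014 = -5 + 126171*(1/382014) = -5 + 14019/42446 = -198211/42446 ≈ -4.6697)
(m(X(26), -559) + q)*(-403361 - 138579) = ((-559 - 346*(-2 + (⅔)*26² + (⅔)*26³)) - 198211/42446)*(-403361 - 138579) = ((-559 - 346*(-2 + (⅔)*676 + (⅔)*17576)) - 198211/42446)*(-541940) = ((-559 - 346*(-2 + 1352/3 + 35152/3)) - 198211/42446)*(-541940) = ((-559 - 346*12166) - 198211/42446)*(-541940) = ((-559 - 4209436) - 198211/42446)*(-541940) = (-4209995 - 198211/42446)*(-541940) = -178697645981/42446*(-541940) = 48421701131471570/21223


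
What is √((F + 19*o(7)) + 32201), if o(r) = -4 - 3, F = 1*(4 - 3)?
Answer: √32069 ≈ 179.08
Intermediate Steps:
F = 1 (F = 1*1 = 1)
o(r) = -7
√((F + 19*o(7)) + 32201) = √((1 + 19*(-7)) + 32201) = √((1 - 133) + 32201) = √(-132 + 32201) = √32069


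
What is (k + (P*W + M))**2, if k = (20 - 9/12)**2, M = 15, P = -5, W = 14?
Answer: 25492401/256 ≈ 99580.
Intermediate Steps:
k = 5929/16 (k = (20 - 9*1/12)**2 = (20 - 3/4)**2 = (77/4)**2 = 5929/16 ≈ 370.56)
(k + (P*W + M))**2 = (5929/16 + (-5*14 + 15))**2 = (5929/16 + (-70 + 15))**2 = (5929/16 - 55)**2 = (5049/16)**2 = 25492401/256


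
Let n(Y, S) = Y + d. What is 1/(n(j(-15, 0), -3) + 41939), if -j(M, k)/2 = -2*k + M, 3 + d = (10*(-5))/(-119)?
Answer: 119/4994004 ≈ 2.3829e-5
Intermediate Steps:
d = -307/119 (d = -3 + (10*(-5))/(-119) = -3 - 50*(-1/119) = -3 + 50/119 = -307/119 ≈ -2.5798)
j(M, k) = -2*M + 4*k (j(M, k) = -2*(-2*k + M) = -2*(M - 2*k) = -2*M + 4*k)
n(Y, S) = -307/119 + Y (n(Y, S) = Y - 307/119 = -307/119 + Y)
1/(n(j(-15, 0), -3) + 41939) = 1/((-307/119 + (-2*(-15) + 4*0)) + 41939) = 1/((-307/119 + (30 + 0)) + 41939) = 1/((-307/119 + 30) + 41939) = 1/(3263/119 + 41939) = 1/(4994004/119) = 119/4994004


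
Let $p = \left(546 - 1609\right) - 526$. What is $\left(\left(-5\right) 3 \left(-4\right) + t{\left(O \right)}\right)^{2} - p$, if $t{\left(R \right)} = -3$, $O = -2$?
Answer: $4838$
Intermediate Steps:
$p = -1589$ ($p = -1063 - 526 = -1589$)
$\left(\left(-5\right) 3 \left(-4\right) + t{\left(O \right)}\right)^{2} - p = \left(\left(-5\right) 3 \left(-4\right) - 3\right)^{2} - -1589 = \left(\left(-15\right) \left(-4\right) - 3\right)^{2} + 1589 = \left(60 - 3\right)^{2} + 1589 = 57^{2} + 1589 = 3249 + 1589 = 4838$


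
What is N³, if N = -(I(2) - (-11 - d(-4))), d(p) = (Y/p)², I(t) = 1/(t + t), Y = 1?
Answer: -5929741/4096 ≈ -1447.7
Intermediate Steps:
I(t) = 1/(2*t)
d(p) = p⁻² (d(p) = (1/p)² = p⁻²)
N = -181/16 (N = -((½)/2 - (-11 - 1/(-4)²)) = -((½)*(½) - (-11 - 1*1/16)) = -(¼ - (-11 - 1/16)) = -(¼ - 1*(-177/16)) = -(¼ + 177/16) = -1*181/16 = -181/16 ≈ -11.313)
N³ = (-181/16)³ = -5929741/4096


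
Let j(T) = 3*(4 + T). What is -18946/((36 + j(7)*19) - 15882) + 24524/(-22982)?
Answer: 31093108/174881529 ≈ 0.17780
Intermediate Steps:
j(T) = 12 + 3*T
-18946/((36 + j(7)*19) - 15882) + 24524/(-22982) = -18946/((36 + (12 + 3*7)*19) - 15882) + 24524/(-22982) = -18946/((36 + (12 + 21)*19) - 15882) + 24524*(-1/22982) = -18946/((36 + 33*19) - 15882) - 12262/11491 = -18946/((36 + 627) - 15882) - 12262/11491 = -18946/(663 - 15882) - 12262/11491 = -18946/(-15219) - 12262/11491 = -18946*(-1/15219) - 12262/11491 = 18946/15219 - 12262/11491 = 31093108/174881529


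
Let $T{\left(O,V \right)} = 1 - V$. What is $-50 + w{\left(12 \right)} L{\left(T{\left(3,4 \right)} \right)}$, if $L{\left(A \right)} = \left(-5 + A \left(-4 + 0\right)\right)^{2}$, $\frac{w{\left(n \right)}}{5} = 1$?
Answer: $195$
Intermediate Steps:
$w{\left(n \right)} = 5$ ($w{\left(n \right)} = 5 \cdot 1 = 5$)
$L{\left(A \right)} = \left(-5 - 4 A\right)^{2}$ ($L{\left(A \right)} = \left(-5 + A \left(-4\right)\right)^{2} = \left(-5 - 4 A\right)^{2}$)
$-50 + w{\left(12 \right)} L{\left(T{\left(3,4 \right)} \right)} = -50 + 5 \left(5 + 4 \left(1 - 4\right)\right)^{2} = -50 + 5 \left(5 + 4 \left(-3\right)\right)^{2} = -50 + 5 \left(5 - 12\right)^{2} = -50 + 5 \left(-7\right)^{2} = -50 + 5 \cdot 49 = -50 + 245 = 195$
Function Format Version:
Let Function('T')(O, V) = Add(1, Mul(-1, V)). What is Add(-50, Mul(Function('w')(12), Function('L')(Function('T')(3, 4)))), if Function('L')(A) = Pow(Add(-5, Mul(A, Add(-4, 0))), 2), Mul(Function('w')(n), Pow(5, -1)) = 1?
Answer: 195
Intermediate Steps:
Function('w')(n) = 5 (Function('w')(n) = Mul(5, 1) = 5)
Function('L')(A) = Pow(Add(-5, Mul(-4, A)), 2) (Function('L')(A) = Pow(Add(-5, Mul(A, -4)), 2) = Pow(Add(-5, Mul(-4, A)), 2))
Add(-50, Mul(Function('w')(12), Function('L')(Function('T')(3, 4)))) = Add(-50, Mul(5, Pow(Add(5, Mul(4, Add(1, Mul(-1, 4)))), 2))) = Add(-50, Mul(5, Pow(Add(5, Mul(4, Add(1, -4))), 2))) = Add(-50, Mul(5, Pow(Add(5, Mul(4, -3)), 2))) = Add(-50, Mul(5, Pow(Add(5, -12), 2))) = Add(-50, Mul(5, Pow(-7, 2))) = Add(-50, Mul(5, 49)) = Add(-50, 245) = 195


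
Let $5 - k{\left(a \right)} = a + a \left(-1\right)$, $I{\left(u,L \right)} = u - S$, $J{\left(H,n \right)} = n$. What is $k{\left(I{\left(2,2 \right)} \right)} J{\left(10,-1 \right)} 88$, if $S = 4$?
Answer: $-440$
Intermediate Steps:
$I{\left(u,L \right)} = -4 + u$ ($I{\left(u,L \right)} = u - 4 = -4 + u$)
$k{\left(a \right)} = 5$ ($k{\left(a \right)} = 5 - \left(a + a \left(-1\right)\right) = 5 - \left(a - a\right) = 5 - 0 = 5 + 0 = 5$)
$k{\left(I{\left(2,2 \right)} \right)} J{\left(10,-1 \right)} 88 = 5 \left(-1\right) 88 = \left(-5\right) 88 = -440$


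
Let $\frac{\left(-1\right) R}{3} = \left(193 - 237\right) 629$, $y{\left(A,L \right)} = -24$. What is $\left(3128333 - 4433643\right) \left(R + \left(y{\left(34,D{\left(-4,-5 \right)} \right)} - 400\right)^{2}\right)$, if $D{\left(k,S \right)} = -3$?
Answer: $-343040689240$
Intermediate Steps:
$R = 83028$ ($R = - 3 \left(193 - 237\right) 629 = - 3 \left(\left(-44\right) 629\right) = \left(-3\right) \left(-27676\right) = 83028$)
$\left(3128333 - 4433643\right) \left(R + \left(y{\left(34,D{\left(-4,-5 \right)} \right)} - 400\right)^{2}\right) = \left(3128333 - 4433643\right) \left(83028 + \left(-24 - 400\right)^{2}\right) = - 1305310 \left(83028 + \left(-424\right)^{2}\right) = - 1305310 \left(83028 + 179776\right) = \left(-1305310\right) 262804 = -343040689240$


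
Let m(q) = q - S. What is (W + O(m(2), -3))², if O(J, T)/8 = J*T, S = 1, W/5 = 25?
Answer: 10201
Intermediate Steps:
W = 125 (W = 5*25 = 125)
m(q) = -1 + q (m(q) = q - 1*1 = q - 1 = -1 + q)
O(J, T) = 8*J*T (O(J, T) = 8*(J*T) = 8*J*T)
(W + O(m(2), -3))² = (125 + 8*(-1 + 2)*(-3))² = (125 + 8*1*(-3))² = (125 - 24)² = 101² = 10201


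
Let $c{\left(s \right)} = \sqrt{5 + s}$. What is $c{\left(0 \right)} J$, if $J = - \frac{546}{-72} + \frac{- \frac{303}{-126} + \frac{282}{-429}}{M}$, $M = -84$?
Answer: $\frac{3815327 \sqrt{5}}{504504} \approx 16.91$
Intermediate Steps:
$J = \frac{3815327}{504504}$ ($J = - \frac{546}{-72} + \frac{- \frac{303}{-126} + \frac{282}{-429}}{-84} = \left(-546\right) \left(- \frac{1}{72}\right) + \left(\left(-303\right) \left(- \frac{1}{126}\right) + 282 \left(- \frac{1}{429}\right)\right) \left(- \frac{1}{84}\right) = \frac{91}{12} + \left(\frac{101}{42} - \frac{94}{143}\right) \left(- \frac{1}{84}\right) = \frac{91}{12} + \frac{10495}{6006} \left(- \frac{1}{84}\right) = \frac{91}{12} - \frac{10495}{504504} = \frac{3815327}{504504} \approx 7.5625$)
$c{\left(0 \right)} J = \sqrt{5 + 0} \cdot \frac{3815327}{504504} = \sqrt{5} \cdot \frac{3815327}{504504} = \frac{3815327 \sqrt{5}}{504504}$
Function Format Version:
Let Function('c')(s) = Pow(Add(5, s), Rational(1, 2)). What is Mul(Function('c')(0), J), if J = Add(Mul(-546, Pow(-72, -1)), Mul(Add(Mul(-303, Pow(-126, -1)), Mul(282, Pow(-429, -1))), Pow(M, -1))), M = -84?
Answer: Mul(Rational(3815327, 504504), Pow(5, Rational(1, 2))) ≈ 16.910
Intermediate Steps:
J = Rational(3815327, 504504) (J = Add(Mul(-546, Pow(-72, -1)), Mul(Add(Mul(-303, Pow(-126, -1)), Mul(282, Pow(-429, -1))), Pow(-84, -1))) = Add(Mul(-546, Rational(-1, 72)), Mul(Add(Mul(-303, Rational(-1, 126)), Mul(282, Rational(-1, 429))), Rational(-1, 84))) = Add(Rational(91, 12), Mul(Add(Rational(101, 42), Rational(-94, 143)), Rational(-1, 84))) = Add(Rational(91, 12), Mul(Rational(10495, 6006), Rational(-1, 84))) = Add(Rational(91, 12), Rational(-10495, 504504)) = Rational(3815327, 504504) ≈ 7.5625)
Mul(Function('c')(0), J) = Mul(Pow(Add(5, 0), Rational(1, 2)), Rational(3815327, 504504)) = Mul(Pow(5, Rational(1, 2)), Rational(3815327, 504504)) = Mul(Rational(3815327, 504504), Pow(5, Rational(1, 2)))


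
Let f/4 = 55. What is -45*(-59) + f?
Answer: 2875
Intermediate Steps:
f = 220 (f = 4*55 = 220)
-45*(-59) + f = -45*(-59) + 220 = 2655 + 220 = 2875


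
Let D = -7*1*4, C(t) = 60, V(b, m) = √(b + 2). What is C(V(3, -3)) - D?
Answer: 88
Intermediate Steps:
V(b, m) = √(2 + b)
D = -28 (D = -7*4 = -28)
C(V(3, -3)) - D = 60 - 1*(-28) = 60 + 28 = 88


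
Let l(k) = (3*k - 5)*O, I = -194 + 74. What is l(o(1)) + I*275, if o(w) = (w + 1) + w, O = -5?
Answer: -33020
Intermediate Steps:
I = -120
o(w) = 1 + 2*w (o(w) = (1 + w) + w = 1 + 2*w)
l(k) = 25 - 15*k (l(k) = (3*k - 5)*(-5) = (-5 + 3*k)*(-5) = 25 - 15*k)
l(o(1)) + I*275 = (25 - 15*(1 + 2*1)) - 120*275 = (25 - 15*(1 + 2)) - 33000 = (25 - 15*3) - 33000 = (25 - 45) - 33000 = -20 - 33000 = -33020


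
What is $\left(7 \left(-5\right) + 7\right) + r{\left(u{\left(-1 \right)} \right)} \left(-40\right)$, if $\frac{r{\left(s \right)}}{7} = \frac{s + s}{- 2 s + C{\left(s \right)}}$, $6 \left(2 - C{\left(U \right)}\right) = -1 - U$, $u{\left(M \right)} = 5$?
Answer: $372$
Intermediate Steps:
$C{\left(U \right)} = \frac{13}{6} + \frac{U}{6}$ ($C{\left(U \right)} = 2 - \frac{-1 - U}{6} = 2 + \left(\frac{1}{6} + \frac{U}{6}\right) = \frac{13}{6} + \frac{U}{6}$)
$r{\left(s \right)} = \frac{14 s}{\frac{13}{6} - \frac{11 s}{6}}$ ($r{\left(s \right)} = 7 \frac{s + s}{- 2 s + \left(\frac{13}{6} + \frac{s}{6}\right)} = 7 \frac{2 s}{\frac{13}{6} - \frac{11 s}{6}} = \frac{14 s}{\frac{13}{6} - \frac{11 s}{6}}$)
$\left(7 \left(-5\right) + 7\right) + r{\left(u{\left(-1 \right)} \right)} \left(-40\right) = \left(7 \left(-5\right) + 7\right) + \left(-84\right) 5 \frac{1}{-13 + 11 \cdot 5} \left(-40\right) = \left(-35 + 7\right) + \left(-84\right) 5 \frac{1}{-13 + 55} \left(-40\right) = -28 + \left(-84\right) 5 \cdot \frac{1}{42} \left(-40\right) = -28 - -400 = -28 + 400 = 372$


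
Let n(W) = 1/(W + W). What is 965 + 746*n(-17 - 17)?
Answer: 32437/34 ≈ 954.03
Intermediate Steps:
n(W) = 1/(2*W)
965 + 746*n(-17 - 17) = 965 + 746*(1/(2*(-17 - 17))) = 965 + 746*((½)/(-34)) = 965 + 746*((½)*(-1/34)) = 965 + 746*(-1/68) = 965 - 373/34 = 32437/34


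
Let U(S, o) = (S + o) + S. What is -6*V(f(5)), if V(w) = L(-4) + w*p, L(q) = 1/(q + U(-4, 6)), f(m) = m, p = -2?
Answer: 61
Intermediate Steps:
U(S, o) = o + 2*S
L(q) = 1/(-2 + q) (L(q) = 1/(q + (6 + 2*(-4))) = 1/(q + (6 - 8)) = 1/(q - 2) = 1/(-2 + q))
V(w) = -⅙ - 2*w (V(w) = 1/(-2 - 4) + w*(-2) = 1/(-6) - 2*w = -⅙ - 2*w)
-6*V(f(5)) = -6*(-⅙ - 2*5) = -6*(-⅙ - 10) = -6*(-61/6) = 61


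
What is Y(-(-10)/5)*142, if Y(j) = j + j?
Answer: 568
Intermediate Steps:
Y(j) = 2*j
Y(-(-10)/5)*142 = (2*(-(-10)/5))*142 = (2*(-2*(-1)))*142 = (2*2)*142 = 4*142 = 568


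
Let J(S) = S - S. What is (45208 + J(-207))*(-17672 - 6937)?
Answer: -1112523672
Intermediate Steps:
J(S) = 0
(45208 + J(-207))*(-17672 - 6937) = (45208 + 0)*(-17672 - 6937) = 45208*(-24609) = -1112523672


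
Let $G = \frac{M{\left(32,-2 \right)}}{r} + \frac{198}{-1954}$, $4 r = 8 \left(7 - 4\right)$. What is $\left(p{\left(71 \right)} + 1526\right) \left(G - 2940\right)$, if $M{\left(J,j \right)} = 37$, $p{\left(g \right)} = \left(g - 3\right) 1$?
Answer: $- \frac{13707383825}{2931} \approx -4.6767 \cdot 10^{6}$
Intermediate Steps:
$p{\left(g \right)} = -3 + g$ ($p{\left(g \right)} = \left(-3 + g\right) 1 = -3 + g$)
$r = 6$ ($r = \frac{8 \left(7 - 4\right)}{4} = \frac{8 \cdot 3}{4} = \frac{1}{4} \cdot 24 = 6$)
$G = \frac{35555}{5862}$ ($G = \frac{37}{6} + \frac{198}{-1954} = 37 \cdot \frac{1}{6} + 198 \left(- \frac{1}{1954}\right) = \frac{37}{6} - \frac{99}{977} = \frac{35555}{5862} \approx 6.0653$)
$\left(p{\left(71 \right)} + 1526\right) \left(G - 2940\right) = \left(\left(-3 + 71\right) + 1526\right) \left(\frac{35555}{5862} - 2940\right) = \left(68 + 1526\right) \left(- \frac{17198725}{5862}\right) = 1594 \left(- \frac{17198725}{5862}\right) = - \frac{13707383825}{2931}$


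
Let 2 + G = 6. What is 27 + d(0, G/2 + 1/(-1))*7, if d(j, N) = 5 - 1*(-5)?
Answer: 97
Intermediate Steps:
G = 4 (G = -2 + 6 = 4)
d(j, N) = 10 (d(j, N) = 5 + 5 = 10)
27 + d(0, G/2 + 1/(-1))*7 = 27 + 10*7 = 27 + 70 = 97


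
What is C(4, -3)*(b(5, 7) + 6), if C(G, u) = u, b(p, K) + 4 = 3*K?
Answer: -69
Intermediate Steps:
b(p, K) = -4 + 3*K
C(4, -3)*(b(5, 7) + 6) = -3*((-4 + 3*7) + 6) = -3*((-4 + 21) + 6) = -3*(17 + 6) = -3*23 = -69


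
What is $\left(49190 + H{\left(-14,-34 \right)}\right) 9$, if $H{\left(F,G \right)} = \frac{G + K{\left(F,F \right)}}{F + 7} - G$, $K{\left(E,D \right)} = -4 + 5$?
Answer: $\frac{3101409}{7} \approx 4.4306 \cdot 10^{5}$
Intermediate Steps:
$K{\left(E,D \right)} = 1$
$H{\left(F,G \right)} = - G + \frac{1 + G}{7 + F}$ ($H{\left(F,G \right)} = \frac{G + 1}{F + 7} - G = \frac{1 + G}{7 + F} - G = - G + \frac{1 + G}{7 + F}$)
$\left(49190 + H{\left(-14,-34 \right)}\right) 9 = \left(49190 + \frac{1 - -204 - \left(-14\right) \left(-34\right)}{7 - 14}\right) 9 = \left(49190 + \frac{1 + 204 - 476}{-7}\right) 9 = \left(49190 - - \frac{271}{7}\right) 9 = \left(49190 + \frac{271}{7}\right) 9 = \frac{344601}{7} \cdot 9 = \frac{3101409}{7}$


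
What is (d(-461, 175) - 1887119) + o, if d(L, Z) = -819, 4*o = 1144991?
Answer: -6406761/4 ≈ -1.6017e+6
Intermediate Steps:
o = 1144991/4 (o = (¼)*1144991 = 1144991/4 ≈ 2.8625e+5)
(d(-461, 175) - 1887119) + o = (-819 - 1887119) + 1144991/4 = -1887938 + 1144991/4 = -6406761/4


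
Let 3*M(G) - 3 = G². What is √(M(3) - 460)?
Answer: 2*I*√114 ≈ 21.354*I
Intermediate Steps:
M(G) = 1 + G²/3
√(M(3) - 460) = √((1 + (⅓)*3²) - 460) = √((1 + (⅓)*9) - 460) = √((1 + 3) - 460) = √(4 - 460) = √(-456) = 2*I*√114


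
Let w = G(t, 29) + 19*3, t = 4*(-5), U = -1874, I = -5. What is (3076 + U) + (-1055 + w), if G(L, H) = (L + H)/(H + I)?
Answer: 1635/8 ≈ 204.38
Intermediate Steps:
t = -20
G(L, H) = (H + L)/(-5 + H) (G(L, H) = (L + H)/(H - 5) = (H + L)/(-5 + H))
w = 459/8 (w = (29 - 20)/(-5 + 29) + 19*3 = 9/24 + 57 = (1/24)*9 + 57 = 3/8 + 57 = 459/8 ≈ 57.375)
(3076 + U) + (-1055 + w) = (3076 - 1874) + (-1055 + 459/8) = 1202 - 7981/8 = 1635/8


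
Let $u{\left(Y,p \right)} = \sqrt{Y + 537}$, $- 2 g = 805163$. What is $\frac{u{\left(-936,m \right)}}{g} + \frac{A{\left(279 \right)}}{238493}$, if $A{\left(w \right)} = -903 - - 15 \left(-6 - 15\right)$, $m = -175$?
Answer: $- \frac{1218}{238493} - \frac{2 i \sqrt{399}}{805163} \approx -0.0051071 - 4.9617 \cdot 10^{-5} i$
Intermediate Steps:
$g = - \frac{805163}{2}$ ($g = \left(- \frac{1}{2}\right) 805163 = - \frac{805163}{2} \approx -4.0258 \cdot 10^{5}$)
$u{\left(Y,p \right)} = \sqrt{537 + Y}$
$A{\left(w \right)} = -1218$ ($A{\left(w \right)} = -903 - \left(-15\right) \left(-21\right) = -903 - 315 = -1218$)
$\frac{u{\left(-936,m \right)}}{g} + \frac{A{\left(279 \right)}}{238493} = \frac{\sqrt{537 - 936}}{- \frac{805163}{2}} - \frac{1218}{238493} = \sqrt{-399} \left(- \frac{2}{805163}\right) - \frac{1218}{238493} = i \sqrt{399} \left(- \frac{2}{805163}\right) - \frac{1218}{238493} = - \frac{2 i \sqrt{399}}{805163} - \frac{1218}{238493} = - \frac{1218}{238493} - \frac{2 i \sqrt{399}}{805163}$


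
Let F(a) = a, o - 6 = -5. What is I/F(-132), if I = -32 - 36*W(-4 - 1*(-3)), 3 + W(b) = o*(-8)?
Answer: -91/33 ≈ -2.7576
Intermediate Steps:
o = 1 (o = 6 - 5 = 1)
W(b) = -11 (W(b) = -3 + 1*(-8) = -3 - 8 = -11)
I = 364 (I = -32 - 36*(-11) = -32 + 396 = 364)
I/F(-132) = 364/(-132) = 364*(-1/132) = -91/33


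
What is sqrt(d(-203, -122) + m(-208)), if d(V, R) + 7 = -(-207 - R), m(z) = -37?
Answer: sqrt(41) ≈ 6.4031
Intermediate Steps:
d(V, R) = 200 + R (d(V, R) = -7 - (-207 - R) = -7 + (207 + R) = 200 + R)
sqrt(d(-203, -122) + m(-208)) = sqrt((200 - 122) - 37) = sqrt(78 - 37) = sqrt(41)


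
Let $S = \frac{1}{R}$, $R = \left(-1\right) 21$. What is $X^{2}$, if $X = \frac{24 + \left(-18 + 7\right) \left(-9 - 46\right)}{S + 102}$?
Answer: $\frac{174477681}{4583881} \approx 38.063$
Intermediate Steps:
$R = -21$
$S = - \frac{1}{21}$ ($S = \frac{1}{-21} = - \frac{1}{21} \approx -0.047619$)
$X = \frac{13209}{2141}$ ($X = \frac{24 + \left(-18 + 7\right) \left(-9 - 46\right)}{- \frac{1}{21} + 102} = \frac{24 - -605}{\frac{2141}{21}} = \left(24 + 605\right) \frac{21}{2141} = 629 \cdot \frac{21}{2141} = \frac{13209}{2141} \approx 6.1695$)
$X^{2} = \left(\frac{13209}{2141}\right)^{2} = \frac{174477681}{4583881}$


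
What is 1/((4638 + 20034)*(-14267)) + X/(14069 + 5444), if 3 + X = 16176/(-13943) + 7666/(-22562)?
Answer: -249144699583651055/1080351026104286947296 ≈ -0.00023061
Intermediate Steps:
X = -707797924/157290983 (X = -3 + (16176/(-13943) + 7666/(-22562)) = -3 + (16176*(-1/13943) + 7666*(-1/22562)) = -3 + (-16176/13943 - 3833/11281) = -3 - 235924975/157290983 = -707797924/157290983 ≈ -4.4999)
1/((4638 + 20034)*(-14267)) + X/(14069 + 5444) = 1/((4638 + 20034)*(-14267)) - 707797924/(157290983*(14069 + 5444)) = -1/14267/24672 - 707797924/157290983/19513 = (1/24672)*(-1/14267) - 707797924/157290983*1/19513 = -1/351995424 - 707797924/3069218951279 = -249144699583651055/1080351026104286947296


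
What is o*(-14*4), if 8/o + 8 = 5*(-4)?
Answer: 16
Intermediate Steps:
o = -2/7 (o = 8/(-8 + 5*(-4)) = 8/(-8 - 20) = 8/(-28) = 8*(-1/28) = -2/7 ≈ -0.28571)
o*(-14*4) = -(-4)*4 = -2/7*(-56) = 16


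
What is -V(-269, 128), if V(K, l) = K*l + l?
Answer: 34304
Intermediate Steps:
V(K, l) = l + K*l
-V(-269, 128) = -128*(1 - 269) = -128*(-268) = -1*(-34304) = 34304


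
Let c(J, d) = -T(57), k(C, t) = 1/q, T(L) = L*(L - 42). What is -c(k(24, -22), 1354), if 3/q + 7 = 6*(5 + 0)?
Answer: 855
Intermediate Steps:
T(L) = L*(-42 + L)
q = 3/23 (q = 3/(-7 + 6*(5 + 0)) = 3/(-7 + 6*5) = 3/(-7 + 30) = 3/23 ≈ 0.13043)
k(C, t) = 23/3 (k(C, t) = 1/(3/23) = 23/3)
c(J, d) = -855 (c(J, d) = -57*(-42 + 57) = -57*15 = -1*855 = -855)
-c(k(24, -22), 1354) = -1*(-855) = 855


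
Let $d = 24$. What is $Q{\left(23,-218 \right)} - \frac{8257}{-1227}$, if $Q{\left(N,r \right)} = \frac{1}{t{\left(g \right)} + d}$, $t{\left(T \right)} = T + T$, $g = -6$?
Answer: $\frac{33437}{4908} \approx 6.8128$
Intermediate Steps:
$t{\left(T \right)} = 2 T$
$Q{\left(N,r \right)} = \frac{1}{12}$ ($Q{\left(N,r \right)} = \frac{1}{2 \left(-6\right) + 24} = \frac{1}{-12 + 24} = \frac{1}{12}$)
$Q{\left(23,-218 \right)} - \frac{8257}{-1227} = \frac{1}{12} - \frac{8257}{-1227} = \frac{1}{12} - 8257 \left(- \frac{1}{1227}\right) = \frac{1}{12} - - \frac{8257}{1227} = \frac{1}{12} + \frac{8257}{1227} = \frac{33437}{4908}$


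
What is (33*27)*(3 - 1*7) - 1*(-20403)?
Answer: 16839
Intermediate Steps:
(33*27)*(3 - 1*7) - 1*(-20403) = 891*(3 - 7) + 20403 = 891*(-4) + 20403 = -3564 + 20403 = 16839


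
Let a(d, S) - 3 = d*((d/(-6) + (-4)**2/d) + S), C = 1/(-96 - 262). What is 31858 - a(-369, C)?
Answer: 9761133/179 ≈ 54532.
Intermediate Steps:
C = -1/358 (C = 1/(-358) = -1/358 ≈ -0.0027933)
a(d, S) = 3 + d*(S + 16/d - d/6) (a(d, S) = 3 + d*((d/(-6) + (-4)**2/d) + S) = 3 + d*((d*(-1/6) + 16/d) + S) = 3 + d*((-d/6 + 16/d) + S) = 3 + d*((16/d - d/6) + S) = 3 + d*(S + 16/d - d/6))
31858 - a(-369, C) = 31858 - (19 - 1/6*(-369)**2 - 1/358*(-369)) = 31858 - (19 - 1/6*136161 + 369/358) = 31858 - (19 - 45387/2 + 369/358) = 31858 - 1*(-4058551/179) = 31858 + 4058551/179 = 9761133/179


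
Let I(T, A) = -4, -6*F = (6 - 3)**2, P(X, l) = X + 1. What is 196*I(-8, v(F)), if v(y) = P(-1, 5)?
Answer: -784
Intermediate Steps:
P(X, l) = 1 + X
F = -3/2 (F = -(6 - 3)**2/6 = -1/6*3**2 = -1/6*9 = -3/2 ≈ -1.5000)
v(y) = 0 (v(y) = 1 - 1 = 0)
196*I(-8, v(F)) = 196*(-4) = -784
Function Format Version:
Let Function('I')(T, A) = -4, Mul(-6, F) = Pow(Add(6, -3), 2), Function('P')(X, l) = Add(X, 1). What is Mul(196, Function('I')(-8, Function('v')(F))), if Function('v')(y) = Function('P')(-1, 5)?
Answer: -784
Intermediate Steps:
Function('P')(X, l) = Add(1, X)
F = Rational(-3, 2) (F = Mul(Rational(-1, 6), Pow(Add(6, -3), 2)) = Mul(Rational(-1, 6), Pow(3, 2)) = Mul(Rational(-1, 6), 9) = Rational(-3, 2) ≈ -1.5000)
Function('v')(y) = 0 (Function('v')(y) = Add(1, -1) = 0)
Mul(196, Function('I')(-8, Function('v')(F))) = Mul(196, -4) = -784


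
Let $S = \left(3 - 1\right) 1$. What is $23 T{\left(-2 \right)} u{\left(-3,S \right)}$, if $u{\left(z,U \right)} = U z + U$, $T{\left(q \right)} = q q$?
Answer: $-368$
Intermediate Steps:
$T{\left(q \right)} = q^{2}$
$S = 2$ ($S = 2 \cdot 1 = 2$)
$u{\left(z,U \right)} = U + U z$
$23 T{\left(-2 \right)} u{\left(-3,S \right)} = 23 \left(-2\right)^{2} \cdot 2 \left(1 - 3\right) = 23 \cdot 4 \cdot 2 \left(-2\right) = 92 \left(-4\right) = -368$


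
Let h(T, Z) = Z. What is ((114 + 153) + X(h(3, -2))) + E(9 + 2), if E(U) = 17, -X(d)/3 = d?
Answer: 290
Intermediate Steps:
X(d) = -3*d
((114 + 153) + X(h(3, -2))) + E(9 + 2) = ((114 + 153) - 3*(-2)) + 17 = (267 + 6) + 17 = 273 + 17 = 290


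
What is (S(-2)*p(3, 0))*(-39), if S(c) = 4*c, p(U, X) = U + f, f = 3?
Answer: 1872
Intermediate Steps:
p(U, X) = 3 + U (p(U, X) = U + 3 = 3 + U)
(S(-2)*p(3, 0))*(-39) = ((4*(-2))*(3 + 3))*(-39) = -8*6*(-39) = -48*(-39) = 1872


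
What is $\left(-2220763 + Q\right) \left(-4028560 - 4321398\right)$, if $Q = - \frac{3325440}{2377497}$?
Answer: $\frac{14695538351512210886}{792499} \approx 1.8543 \cdot 10^{13}$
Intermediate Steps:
$Q = - \frac{1108480}{792499}$ ($Q = \left(-3325440\right) \frac{1}{2377497} = - \frac{1108480}{792499} \approx -1.3987$)
$\left(-2220763 + Q\right) \left(-4028560 - 4321398\right) = \left(-2220763 - \frac{1108480}{792499}\right) \left(-4028560 - 4321398\right) = \left(- \frac{1759953565217}{792499}\right) \left(-8349958\right) = \frac{14695538351512210886}{792499}$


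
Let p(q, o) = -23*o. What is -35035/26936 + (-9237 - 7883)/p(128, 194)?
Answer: 1674825/660376 ≈ 2.5362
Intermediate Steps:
-35035/26936 + (-9237 - 7883)/p(128, 194) = -35035/26936 + (-9237 - 7883)/((-23*194)) = -35035*1/26936 - 17120/(-4462) = -385/296 - 17120*(-1/4462) = -385/296 + 8560/2231 = 1674825/660376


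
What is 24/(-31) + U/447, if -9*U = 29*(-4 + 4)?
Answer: -24/31 ≈ -0.77419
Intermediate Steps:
U = 0 (U = -29*(-4 + 4)/9 = -29*0/9 = -1/9*0 = 0)
24/(-31) + U/447 = 24/(-31) + 0/447 = 24*(-1/31) + 0*(1/447) = -24/31 + 0 = -24/31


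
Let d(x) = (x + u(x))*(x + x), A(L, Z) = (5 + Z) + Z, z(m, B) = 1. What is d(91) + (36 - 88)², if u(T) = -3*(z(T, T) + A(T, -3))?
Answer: 19266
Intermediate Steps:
A(L, Z) = 5 + 2*Z
u(T) = 0 (u(T) = -3*(1 + (5 + 2*(-3))) = -3*(1 + (5 - 6)) = -3*(1 - 1) = -3*0 = 0)
d(x) = 2*x² (d(x) = (x + 0)*(x + x) = x*(2*x) = 2*x²)
d(91) + (36 - 88)² = 2*91² + (36 - 88)² = 2*8281 + (-52)² = 16562 + 2704 = 19266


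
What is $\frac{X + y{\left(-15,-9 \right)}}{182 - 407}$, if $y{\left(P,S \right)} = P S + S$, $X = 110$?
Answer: $- \frac{236}{225} \approx -1.0489$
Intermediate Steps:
$y{\left(P,S \right)} = S + P S$
$\frac{X + y{\left(-15,-9 \right)}}{182 - 407} = \frac{110 - 9 \left(1 - 15\right)}{182 - 407} = \frac{110 - -126}{-225} = \left(110 + 126\right) \left(- \frac{1}{225}\right) = 236 \left(- \frac{1}{225}\right) = - \frac{236}{225}$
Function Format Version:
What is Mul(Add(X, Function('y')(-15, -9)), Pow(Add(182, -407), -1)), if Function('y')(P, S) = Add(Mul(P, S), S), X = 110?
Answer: Rational(-236, 225) ≈ -1.0489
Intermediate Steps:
Function('y')(P, S) = Add(S, Mul(P, S))
Mul(Add(X, Function('y')(-15, -9)), Pow(Add(182, -407), -1)) = Mul(Add(110, Mul(-9, Add(1, -15))), Pow(Add(182, -407), -1)) = Mul(Add(110, Mul(-9, -14)), Pow(-225, -1)) = Mul(Add(110, 126), Rational(-1, 225)) = Mul(236, Rational(-1, 225)) = Rational(-236, 225)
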